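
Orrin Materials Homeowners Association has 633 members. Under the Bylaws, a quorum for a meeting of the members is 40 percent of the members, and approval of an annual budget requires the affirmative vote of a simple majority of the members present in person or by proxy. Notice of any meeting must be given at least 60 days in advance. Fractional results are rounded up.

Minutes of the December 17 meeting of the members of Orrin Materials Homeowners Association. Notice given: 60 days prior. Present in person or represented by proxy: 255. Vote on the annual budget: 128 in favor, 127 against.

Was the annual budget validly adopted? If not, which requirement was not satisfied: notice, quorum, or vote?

Valid — all requirements satisfied.

Notice: 60 days given; 60 required. Satisfied.
Quorum: 40% of 633 = 253.20, rounded up to 254; 255 present. Satisfied.
Vote: requires a majority of those present (255); a majority of 255 is 128, so 128 needed; 128 in favor. Satisfied.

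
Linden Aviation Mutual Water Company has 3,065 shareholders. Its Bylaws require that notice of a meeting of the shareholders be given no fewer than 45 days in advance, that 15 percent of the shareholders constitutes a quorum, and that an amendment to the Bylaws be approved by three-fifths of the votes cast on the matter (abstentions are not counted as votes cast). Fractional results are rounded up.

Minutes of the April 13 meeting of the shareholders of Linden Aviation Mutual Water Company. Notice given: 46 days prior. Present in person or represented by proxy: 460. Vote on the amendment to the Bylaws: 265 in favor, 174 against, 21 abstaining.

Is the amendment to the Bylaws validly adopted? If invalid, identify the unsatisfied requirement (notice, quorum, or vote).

Valid — all requirements satisfied.

Notice: 46 days given; 45 required. Satisfied.
Quorum: 15% of 3,065 = 459.75, rounded up to 460; 460 present. Satisfied.
Vote: requires three-fifths of the votes cast (460 − 21 abstaining = 439); 3/5 of 439 = 263.40, rounded up to 264, so 264 needed; 265 in favor. Satisfied.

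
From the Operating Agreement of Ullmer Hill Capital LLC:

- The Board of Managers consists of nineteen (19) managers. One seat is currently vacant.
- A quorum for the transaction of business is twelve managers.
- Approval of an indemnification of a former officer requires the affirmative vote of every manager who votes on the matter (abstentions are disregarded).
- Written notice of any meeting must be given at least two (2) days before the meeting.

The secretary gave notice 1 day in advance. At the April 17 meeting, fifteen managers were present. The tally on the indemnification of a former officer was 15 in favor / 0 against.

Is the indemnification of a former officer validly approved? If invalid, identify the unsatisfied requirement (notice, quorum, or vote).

Notice: 1 day given; 2 required (1 < 2). Not satisfied.
Quorum: 15 present; quorum is 12. Satisfied.
Vote: the indemnification of a former officer requires the unanimous vote of the votes cast (15). Unanimous means all 15, so 15 affirmative votes are needed; 15 voted in favor. Satisfied.

Invalid — notice requirement not satisfied.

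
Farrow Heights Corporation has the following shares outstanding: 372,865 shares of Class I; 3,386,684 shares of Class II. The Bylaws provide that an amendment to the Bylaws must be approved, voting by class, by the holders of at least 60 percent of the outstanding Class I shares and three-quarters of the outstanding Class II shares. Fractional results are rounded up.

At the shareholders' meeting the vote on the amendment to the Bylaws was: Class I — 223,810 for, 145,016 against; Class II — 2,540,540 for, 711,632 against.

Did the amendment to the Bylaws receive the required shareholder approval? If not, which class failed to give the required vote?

Class I: 3/5 of 372865 = 223719; 223,719 required, 223,810 in favor — approved.
Class II: 3/4 of 3386684 = 2540013; 2,540,013 required, 2,540,540 in favor — approved.

Approved — every class gave the required vote.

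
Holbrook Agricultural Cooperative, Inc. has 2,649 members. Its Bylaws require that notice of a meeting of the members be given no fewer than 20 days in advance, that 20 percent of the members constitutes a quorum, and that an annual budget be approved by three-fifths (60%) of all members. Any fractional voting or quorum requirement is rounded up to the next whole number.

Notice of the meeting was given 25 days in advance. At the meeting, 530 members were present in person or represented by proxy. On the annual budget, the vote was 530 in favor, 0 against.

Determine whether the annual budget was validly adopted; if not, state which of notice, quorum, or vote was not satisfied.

Invalid — vote requirement not satisfied.

Notice: 25 days given; 20 required. Satisfied.
Quorum: 20% of 2,649 = 529.80, rounded up to 530; 530 present. Satisfied.
Vote: requires three-fifths of all members (2,649); 3/5 of 2649 = 1589.40, rounded up to 1590, so 1,590 needed; 530 in favor. Not satisfied.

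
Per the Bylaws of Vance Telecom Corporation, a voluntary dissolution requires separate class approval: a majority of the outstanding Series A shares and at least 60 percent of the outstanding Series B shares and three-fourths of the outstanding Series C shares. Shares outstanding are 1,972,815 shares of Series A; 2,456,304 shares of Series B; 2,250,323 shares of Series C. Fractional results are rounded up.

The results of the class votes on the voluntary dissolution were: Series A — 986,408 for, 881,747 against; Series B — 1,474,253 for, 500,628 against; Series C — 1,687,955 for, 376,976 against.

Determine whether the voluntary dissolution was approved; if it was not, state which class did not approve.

Approved — every class gave the required vote.

Series A: a majority of 1972815 is 986408; 986,408 required, 986,408 in favor — approved.
Series B: 3/5 of 2456304 = 1473782.40, rounded up to 1473783; 1,473,783 required, 1,474,253 in favor — approved.
Series C: 3/4 of 2250323 = 1687742.25, rounded up to 1687743; 1,687,743 required, 1,687,955 in favor — approved.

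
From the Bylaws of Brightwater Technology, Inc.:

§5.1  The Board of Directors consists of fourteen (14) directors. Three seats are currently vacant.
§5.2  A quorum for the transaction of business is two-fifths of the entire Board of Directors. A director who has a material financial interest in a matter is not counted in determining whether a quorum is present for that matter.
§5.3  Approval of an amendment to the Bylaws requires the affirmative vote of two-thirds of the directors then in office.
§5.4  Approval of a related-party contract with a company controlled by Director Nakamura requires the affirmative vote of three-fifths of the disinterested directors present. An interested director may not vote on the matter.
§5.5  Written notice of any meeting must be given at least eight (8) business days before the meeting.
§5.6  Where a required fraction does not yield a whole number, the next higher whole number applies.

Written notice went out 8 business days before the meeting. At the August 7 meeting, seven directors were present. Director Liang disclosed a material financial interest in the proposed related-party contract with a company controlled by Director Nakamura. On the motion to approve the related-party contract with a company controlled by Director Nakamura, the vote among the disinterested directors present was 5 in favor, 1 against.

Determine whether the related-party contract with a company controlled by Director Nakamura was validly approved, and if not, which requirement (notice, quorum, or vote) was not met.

Valid — all requirements satisfied.

Notice: 8 business days given; 8 required (8 ≥ 8). Satisfied.
Quorum: 7 present, but the 1 interested director does not count, leaving 6. Quorum is 6. Satisfied.
Vote: the related-party contract with a company controlled by Director Nakamura requires three-fifths of the disinterested directors present (7 − 1 = 6). 3/5 of 6 = 3.60, rounded up to 4, so 4 affirmative votes are needed; 5 voted in favor. Satisfied.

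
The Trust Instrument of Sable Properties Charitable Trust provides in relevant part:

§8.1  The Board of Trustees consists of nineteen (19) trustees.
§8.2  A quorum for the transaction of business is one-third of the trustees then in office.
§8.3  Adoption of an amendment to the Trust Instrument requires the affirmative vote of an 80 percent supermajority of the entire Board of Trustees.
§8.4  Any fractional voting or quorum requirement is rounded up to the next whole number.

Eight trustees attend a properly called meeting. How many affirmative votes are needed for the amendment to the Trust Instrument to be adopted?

The amendment to the Trust Instrument requires four-fifths of the entire Board of Trustees (19).
4/5 of 19 = 15.20, rounded up to 16.
(Only 8 can vote, so the amendment to the Trust Instrument cannot pass at this meeting, but the required vote is still 16.)

16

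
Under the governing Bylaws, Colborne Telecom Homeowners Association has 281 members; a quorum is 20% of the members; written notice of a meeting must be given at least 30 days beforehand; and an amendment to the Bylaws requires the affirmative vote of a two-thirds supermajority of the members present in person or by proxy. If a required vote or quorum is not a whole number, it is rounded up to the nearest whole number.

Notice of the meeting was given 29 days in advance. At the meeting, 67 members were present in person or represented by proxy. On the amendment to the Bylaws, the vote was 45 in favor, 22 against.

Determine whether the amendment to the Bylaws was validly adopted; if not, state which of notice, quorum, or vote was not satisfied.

Notice: 29 days given; 30 required. Not satisfied.
Quorum: 20% of 281 = 56.20, rounded up to 57; 67 present. Satisfied.
Vote: requires two-thirds of those present (67); 2/3 of 67 = 44.67, rounded up to 45, so 45 needed; 45 in favor. Satisfied.

Invalid — notice requirement not satisfied.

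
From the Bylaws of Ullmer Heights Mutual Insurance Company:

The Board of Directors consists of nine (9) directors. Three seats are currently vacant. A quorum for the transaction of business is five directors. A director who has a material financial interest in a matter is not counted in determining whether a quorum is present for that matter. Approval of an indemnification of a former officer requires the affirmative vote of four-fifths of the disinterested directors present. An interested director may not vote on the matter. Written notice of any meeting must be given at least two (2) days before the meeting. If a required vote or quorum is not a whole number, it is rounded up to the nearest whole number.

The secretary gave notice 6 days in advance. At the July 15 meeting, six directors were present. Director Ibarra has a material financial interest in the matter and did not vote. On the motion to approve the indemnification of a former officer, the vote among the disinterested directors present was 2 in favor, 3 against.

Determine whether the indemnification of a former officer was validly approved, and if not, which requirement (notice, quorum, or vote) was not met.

Notice: 6 days given; 2 required (6 ≥ 2). Satisfied.
Quorum: 6 present, but the 1 interested director does not count, leaving 5. Quorum is 5. Satisfied.
Vote: the indemnification of a former officer requires four-fifths of the disinterested directors present (6 − 1 = 5). 4/5 of 5 = 4, so 4 affirmative votes are needed; 2 voted in favor. Not satisfied.

Invalid — vote requirement not satisfied.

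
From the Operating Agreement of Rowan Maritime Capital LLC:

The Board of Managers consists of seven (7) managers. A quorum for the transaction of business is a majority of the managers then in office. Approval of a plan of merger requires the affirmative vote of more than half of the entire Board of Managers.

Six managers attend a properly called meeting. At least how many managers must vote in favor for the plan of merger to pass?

The plan of merger requires a majority of the entire Board of Managers (7).
A majority of 7 is 4.

4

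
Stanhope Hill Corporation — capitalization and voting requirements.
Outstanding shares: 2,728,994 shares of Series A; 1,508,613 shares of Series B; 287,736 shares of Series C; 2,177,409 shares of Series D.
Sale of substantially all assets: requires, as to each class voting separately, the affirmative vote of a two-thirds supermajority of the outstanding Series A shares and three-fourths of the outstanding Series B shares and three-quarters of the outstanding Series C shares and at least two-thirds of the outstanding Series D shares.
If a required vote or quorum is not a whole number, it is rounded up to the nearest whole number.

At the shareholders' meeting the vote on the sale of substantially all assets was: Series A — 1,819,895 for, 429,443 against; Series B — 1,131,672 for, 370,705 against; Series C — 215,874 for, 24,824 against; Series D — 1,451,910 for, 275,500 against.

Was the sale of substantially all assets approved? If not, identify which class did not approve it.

Series A: 2/3 of 2728994 = 1819329.33, rounded up to 1819330; 1,819,330 required, 1,819,895 in favor — approved.
Series B: 3/4 of 1508613 = 1131459.75, rounded up to 1131460; 1,131,460 required, 1,131,672 in favor — approved.
Series C: 3/4 of 287736 = 215802; 215,802 required, 215,874 in favor — approved.
Series D: 2/3 of 2177409 = 1451606; 1,451,606 required, 1,451,910 in favor — approved.

Approved — every class gave the required vote.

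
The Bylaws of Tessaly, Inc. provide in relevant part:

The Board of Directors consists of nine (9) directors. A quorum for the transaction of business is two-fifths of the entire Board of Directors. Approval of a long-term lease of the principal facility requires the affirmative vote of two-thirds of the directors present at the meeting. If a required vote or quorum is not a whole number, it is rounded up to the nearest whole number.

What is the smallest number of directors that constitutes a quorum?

2/5 of 9 = 3.60, rounded up to 4.

4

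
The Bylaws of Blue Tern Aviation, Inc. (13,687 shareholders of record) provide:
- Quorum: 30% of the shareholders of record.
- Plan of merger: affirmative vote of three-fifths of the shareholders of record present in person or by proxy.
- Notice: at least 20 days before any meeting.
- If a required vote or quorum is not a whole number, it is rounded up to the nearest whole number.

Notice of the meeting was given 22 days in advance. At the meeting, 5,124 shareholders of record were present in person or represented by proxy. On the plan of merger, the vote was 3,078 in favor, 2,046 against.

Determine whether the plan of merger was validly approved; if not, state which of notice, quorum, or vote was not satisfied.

Notice: 22 days given; 20 required. Satisfied.
Quorum: 30% of 13,687 = 4,106.10, rounded up to 4,107; 5,124 present. Satisfied.
Vote: requires three-fifths of those present (5,124); 3/5 of 5124 = 3074.40, rounded up to 3075, so 3,075 needed; 3,078 in favor. Satisfied.

Valid — all requirements satisfied.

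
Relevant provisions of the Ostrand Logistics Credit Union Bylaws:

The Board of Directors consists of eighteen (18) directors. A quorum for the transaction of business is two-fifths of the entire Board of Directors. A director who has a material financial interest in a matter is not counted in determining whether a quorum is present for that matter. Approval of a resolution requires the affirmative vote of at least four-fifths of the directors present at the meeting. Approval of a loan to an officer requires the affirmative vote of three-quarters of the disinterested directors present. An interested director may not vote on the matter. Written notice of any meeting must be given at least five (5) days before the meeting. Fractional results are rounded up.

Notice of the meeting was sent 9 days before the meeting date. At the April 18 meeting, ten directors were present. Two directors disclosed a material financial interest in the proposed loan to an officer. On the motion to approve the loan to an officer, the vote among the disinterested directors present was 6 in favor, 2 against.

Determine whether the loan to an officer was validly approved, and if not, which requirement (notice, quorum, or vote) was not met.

Notice: 9 days given; 5 required (9 ≥ 5). Satisfied.
Quorum: 10 present, but the 2 interested directors do not count, leaving 8. Quorum is 8. Satisfied.
Vote: the loan to an officer requires three-fourths of the disinterested directors present (10 − 2 = 8). 3/4 of 8 = 6, so 6 affirmative votes are needed; 6 voted in favor. Satisfied.

Valid — all requirements satisfied.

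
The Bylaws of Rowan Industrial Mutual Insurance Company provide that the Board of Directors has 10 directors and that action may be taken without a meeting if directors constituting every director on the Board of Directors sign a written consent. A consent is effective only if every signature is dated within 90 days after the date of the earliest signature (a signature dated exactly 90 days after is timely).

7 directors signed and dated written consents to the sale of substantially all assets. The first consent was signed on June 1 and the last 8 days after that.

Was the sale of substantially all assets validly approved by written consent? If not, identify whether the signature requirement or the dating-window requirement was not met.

Not effective — insufficient signatures.

Signatures required: all of 10 — unanimous means all 10, so 10 needed; 7 signed. Insufficient.
Dating window: the latest signature is 8 days after the earliest; the limit is 90 days. Within the window.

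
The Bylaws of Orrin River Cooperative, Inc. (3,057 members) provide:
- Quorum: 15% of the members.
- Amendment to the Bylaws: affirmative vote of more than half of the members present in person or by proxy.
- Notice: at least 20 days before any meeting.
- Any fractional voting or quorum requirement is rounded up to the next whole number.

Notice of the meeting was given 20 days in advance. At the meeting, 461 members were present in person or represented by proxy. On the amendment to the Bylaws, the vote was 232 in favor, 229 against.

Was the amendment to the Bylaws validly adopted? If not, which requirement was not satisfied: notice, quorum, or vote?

Valid — all requirements satisfied.

Notice: 20 days given; 20 required. Satisfied.
Quorum: 15% of 3,057 = 458.55, rounded up to 459; 461 present. Satisfied.
Vote: requires a majority of those present (461); a majority of 461 is 231, so 231 needed; 232 in favor. Satisfied.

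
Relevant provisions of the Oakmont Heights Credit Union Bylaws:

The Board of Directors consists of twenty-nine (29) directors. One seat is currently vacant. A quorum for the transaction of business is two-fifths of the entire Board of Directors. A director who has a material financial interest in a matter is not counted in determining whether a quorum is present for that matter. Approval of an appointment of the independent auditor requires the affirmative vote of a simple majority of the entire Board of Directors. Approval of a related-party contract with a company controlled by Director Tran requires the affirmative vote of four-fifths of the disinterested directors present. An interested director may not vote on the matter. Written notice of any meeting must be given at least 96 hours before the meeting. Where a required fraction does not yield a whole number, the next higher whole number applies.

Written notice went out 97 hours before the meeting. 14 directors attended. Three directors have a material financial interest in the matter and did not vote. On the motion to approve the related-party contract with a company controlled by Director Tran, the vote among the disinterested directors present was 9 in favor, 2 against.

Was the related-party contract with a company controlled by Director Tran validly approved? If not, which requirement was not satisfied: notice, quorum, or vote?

Notice: 97 hours given; 96 required (97 ≥ 96). Satisfied.
Quorum: 14 present, but the 3 interested directors do not count, leaving 11. Quorum is 12. Not satisfied.
Vote: the related-party contract with a company controlled by Director Tran requires four-fifths of the disinterested directors present (14 − 3 = 11). 4/5 of 11 = 8.80, rounded up to 9, so 9 affirmative votes are needed; 9 voted in favor. Satisfied. (Moot — without a quorum no business can be validly transacted.)

Invalid — quorum requirement not satisfied.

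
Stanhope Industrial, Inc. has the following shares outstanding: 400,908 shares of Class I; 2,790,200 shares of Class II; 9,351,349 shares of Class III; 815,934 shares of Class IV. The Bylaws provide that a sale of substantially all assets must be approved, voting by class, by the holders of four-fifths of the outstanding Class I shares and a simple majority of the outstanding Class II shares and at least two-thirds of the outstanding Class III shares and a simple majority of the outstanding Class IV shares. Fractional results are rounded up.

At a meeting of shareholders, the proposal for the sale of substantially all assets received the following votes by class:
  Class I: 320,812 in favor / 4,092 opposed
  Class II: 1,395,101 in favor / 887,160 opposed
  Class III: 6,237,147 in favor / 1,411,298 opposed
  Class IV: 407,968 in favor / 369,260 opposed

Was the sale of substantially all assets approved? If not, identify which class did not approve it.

Class I: 4/5 of 400908 = 320726.40, rounded up to 320727; 320,727 required, 320,812 in favor — approved.
Class II: a majority of 2790200 is 1395101; 1,395,101 required, 1,395,101 in favor — approved.
Class III: 2/3 of 9351349 = 6234232.67, rounded up to 6234233; 6,234,233 required, 6,237,147 in favor — approved.
Class IV: a majority of 815934 is 407968; 407,968 required, 407,968 in favor — approved.

Approved — every class gave the required vote.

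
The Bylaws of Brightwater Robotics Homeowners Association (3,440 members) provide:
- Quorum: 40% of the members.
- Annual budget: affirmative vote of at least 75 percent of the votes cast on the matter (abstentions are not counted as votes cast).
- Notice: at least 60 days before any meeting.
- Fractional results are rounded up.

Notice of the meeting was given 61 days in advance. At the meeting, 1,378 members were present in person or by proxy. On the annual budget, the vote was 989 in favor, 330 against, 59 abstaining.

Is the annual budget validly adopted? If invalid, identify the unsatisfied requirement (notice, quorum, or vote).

Invalid — vote requirement not satisfied.

Notice: 61 days given; 60 required. Satisfied.
Quorum: 40% of 3,440 = 1,376; 1,378 present. Satisfied.
Vote: requires three-fourths of the votes cast (1,378 − 59 abstaining = 1,319); 3/4 of 1319 = 989.25, rounded up to 990, so 990 needed; 989 in favor. Not satisfied.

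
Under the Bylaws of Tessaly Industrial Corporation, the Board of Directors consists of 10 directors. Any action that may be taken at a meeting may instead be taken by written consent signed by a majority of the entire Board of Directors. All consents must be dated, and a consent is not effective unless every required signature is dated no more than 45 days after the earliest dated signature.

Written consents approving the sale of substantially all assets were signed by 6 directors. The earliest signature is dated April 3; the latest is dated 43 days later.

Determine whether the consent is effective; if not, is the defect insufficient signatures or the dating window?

Effective — both the signature and dating-window requirements are satisfied.

Signatures required: a majority of 10 — a majority of 10 is 6, so 6 needed; 6 signed. Sufficient.
Dating window: the latest signature is 43 days after the earliest; the limit is 45 days. Within the window.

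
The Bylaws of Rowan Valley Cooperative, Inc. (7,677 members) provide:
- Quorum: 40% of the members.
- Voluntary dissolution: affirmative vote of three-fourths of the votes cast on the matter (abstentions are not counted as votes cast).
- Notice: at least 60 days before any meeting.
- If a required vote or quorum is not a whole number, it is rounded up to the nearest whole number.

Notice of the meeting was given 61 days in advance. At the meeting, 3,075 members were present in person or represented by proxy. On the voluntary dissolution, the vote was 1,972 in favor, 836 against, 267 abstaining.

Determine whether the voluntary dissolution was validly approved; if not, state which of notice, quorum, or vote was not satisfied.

Notice: 61 days given; 60 required. Satisfied.
Quorum: 40% of 7,677 = 3,070.80, rounded up to 3,071; 3,075 present. Satisfied.
Vote: requires three-fourths of the votes cast (3,075 − 267 abstaining = 2,808); 3/4 of 2808 = 2106, so 2,106 needed; 1,972 in favor. Not satisfied.

Invalid — vote requirement not satisfied.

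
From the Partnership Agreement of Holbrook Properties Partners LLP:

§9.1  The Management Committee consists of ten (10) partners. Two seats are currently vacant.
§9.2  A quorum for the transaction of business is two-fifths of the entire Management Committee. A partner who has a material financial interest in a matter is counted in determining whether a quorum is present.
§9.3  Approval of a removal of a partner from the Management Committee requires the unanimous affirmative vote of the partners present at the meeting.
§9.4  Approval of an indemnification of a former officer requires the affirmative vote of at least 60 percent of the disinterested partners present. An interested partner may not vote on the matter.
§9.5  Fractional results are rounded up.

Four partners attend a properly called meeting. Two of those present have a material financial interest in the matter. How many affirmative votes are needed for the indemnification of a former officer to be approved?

The indemnification of a former officer requires three-fifths of the disinterested partners present (4 − 2 = 2).
3/5 of 2 = 1.20, rounded up to 2.

2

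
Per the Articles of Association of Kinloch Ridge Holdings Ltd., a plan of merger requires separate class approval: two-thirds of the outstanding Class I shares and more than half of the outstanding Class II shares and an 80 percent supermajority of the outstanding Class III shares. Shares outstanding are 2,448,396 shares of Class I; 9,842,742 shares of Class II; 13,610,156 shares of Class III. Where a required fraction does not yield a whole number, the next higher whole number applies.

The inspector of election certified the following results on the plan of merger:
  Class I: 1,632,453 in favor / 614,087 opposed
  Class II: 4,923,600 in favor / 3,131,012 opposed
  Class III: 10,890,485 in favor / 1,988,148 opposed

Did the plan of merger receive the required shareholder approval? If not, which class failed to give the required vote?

Class I: 2/3 of 2448396 = 1632264; 1,632,264 required, 1,632,453 in favor — approved.
Class II: a majority of 9842742 is 4921372; 4,921,372 required, 4,923,600 in favor — approved.
Class III: 4/5 of 13610156 = 10888124.80, rounded up to 10888125; 10,888,125 required, 10,890,485 in favor — approved.

Approved — every class gave the required vote.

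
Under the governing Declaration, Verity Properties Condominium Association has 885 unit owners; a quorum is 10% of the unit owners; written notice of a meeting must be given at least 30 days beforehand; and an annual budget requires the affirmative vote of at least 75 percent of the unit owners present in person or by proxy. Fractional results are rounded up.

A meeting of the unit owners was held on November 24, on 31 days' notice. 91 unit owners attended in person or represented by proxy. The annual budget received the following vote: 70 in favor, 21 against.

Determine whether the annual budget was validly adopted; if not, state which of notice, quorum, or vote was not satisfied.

Notice: 31 days given; 30 required. Satisfied.
Quorum: 10% of 885 = 88.50, rounded up to 89; 91 present. Satisfied.
Vote: requires three-fourths of those present (91); 3/4 of 91 = 68.25, rounded up to 69, so 69 needed; 70 in favor. Satisfied.

Valid — all requirements satisfied.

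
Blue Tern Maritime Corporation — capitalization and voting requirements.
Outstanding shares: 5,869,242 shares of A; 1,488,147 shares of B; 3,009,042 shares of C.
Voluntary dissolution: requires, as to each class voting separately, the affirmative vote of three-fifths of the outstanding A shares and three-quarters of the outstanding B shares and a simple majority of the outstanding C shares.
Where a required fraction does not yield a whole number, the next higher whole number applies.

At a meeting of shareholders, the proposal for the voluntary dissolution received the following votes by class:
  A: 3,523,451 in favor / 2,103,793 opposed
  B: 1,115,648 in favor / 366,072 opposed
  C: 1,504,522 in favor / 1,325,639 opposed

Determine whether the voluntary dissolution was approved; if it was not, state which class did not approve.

Not approved — the B shares did not give the required vote.

A: 3/5 of 5869242 = 3521545.20, rounded up to 3521546; 3,521,546 required, 3,523,451 in favor — approved.
B: 3/4 of 1488147 = 1116110.25, rounded up to 1116111; 1,116,111 required, 1,115,648 in favor — not approved.
C: a majority of 3009042 is 1504522; 1,504,522 required, 1,504,522 in favor — approved.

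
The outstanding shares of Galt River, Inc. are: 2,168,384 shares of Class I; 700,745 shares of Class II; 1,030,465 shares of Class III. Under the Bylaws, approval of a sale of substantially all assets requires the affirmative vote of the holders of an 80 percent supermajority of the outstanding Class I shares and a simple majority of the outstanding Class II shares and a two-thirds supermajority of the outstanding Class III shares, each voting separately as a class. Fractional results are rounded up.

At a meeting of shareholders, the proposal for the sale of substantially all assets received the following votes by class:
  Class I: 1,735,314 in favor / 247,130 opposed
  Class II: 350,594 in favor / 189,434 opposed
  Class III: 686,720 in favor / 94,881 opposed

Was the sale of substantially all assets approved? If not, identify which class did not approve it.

Class I: 4/5 of 2168384 = 1734707.20, rounded up to 1734708; 1,734,708 required, 1,735,314 in favor — approved.
Class II: a majority of 700745 is 350373; 350,373 required, 350,594 in favor — approved.
Class III: 2/3 of 1030465 = 686976.67, rounded up to 686977; 686,977 required, 686,720 in favor — not approved.

Not approved — the Class III shares did not give the required vote.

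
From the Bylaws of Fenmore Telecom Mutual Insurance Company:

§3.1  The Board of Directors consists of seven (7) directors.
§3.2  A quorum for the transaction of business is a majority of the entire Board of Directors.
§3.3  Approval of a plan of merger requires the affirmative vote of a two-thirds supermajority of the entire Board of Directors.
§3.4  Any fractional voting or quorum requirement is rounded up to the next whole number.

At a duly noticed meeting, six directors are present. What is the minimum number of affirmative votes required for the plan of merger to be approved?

The plan of merger requires two-thirds of the entire Board of Directors (7).
2/3 of 7 = 4.67, rounded up to 5.

5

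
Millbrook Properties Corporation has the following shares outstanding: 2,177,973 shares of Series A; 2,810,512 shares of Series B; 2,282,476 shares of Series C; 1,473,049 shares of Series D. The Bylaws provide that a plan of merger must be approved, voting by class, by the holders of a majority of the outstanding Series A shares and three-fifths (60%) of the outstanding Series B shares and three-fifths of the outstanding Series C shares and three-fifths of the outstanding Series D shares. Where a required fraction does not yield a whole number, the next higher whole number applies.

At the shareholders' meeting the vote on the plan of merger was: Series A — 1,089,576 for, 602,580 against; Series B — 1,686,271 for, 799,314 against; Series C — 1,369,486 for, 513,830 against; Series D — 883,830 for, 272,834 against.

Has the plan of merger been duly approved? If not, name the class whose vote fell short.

Series A: a majority of 2177973 is 1088987; 1,088,987 required, 1,089,576 in favor — approved.
Series B: 3/5 of 2810512 = 1686307.20, rounded up to 1686308; 1,686,308 required, 1,686,271 in favor — not approved.
Series C: 3/5 of 2282476 = 1369485.60, rounded up to 1369486; 1,369,486 required, 1,369,486 in favor — approved.
Series D: 3/5 of 1473049 = 883829.40, rounded up to 883830; 883,830 required, 883,830 in favor — approved.

Not approved — the Series B shares did not give the required vote.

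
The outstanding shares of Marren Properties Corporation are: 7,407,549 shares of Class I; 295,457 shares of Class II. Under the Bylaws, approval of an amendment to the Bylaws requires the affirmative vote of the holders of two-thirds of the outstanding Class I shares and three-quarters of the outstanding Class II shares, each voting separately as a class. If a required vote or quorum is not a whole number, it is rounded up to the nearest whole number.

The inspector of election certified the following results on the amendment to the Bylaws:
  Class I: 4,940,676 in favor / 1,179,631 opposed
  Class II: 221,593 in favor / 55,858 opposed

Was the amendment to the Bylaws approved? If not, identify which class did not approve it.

Approved — every class gave the required vote.

Class I: 2/3 of 7407549 = 4938366; 4,938,366 required, 4,940,676 in favor — approved.
Class II: 3/4 of 295457 = 221592.75, rounded up to 221593; 221,593 required, 221,593 in favor — approved.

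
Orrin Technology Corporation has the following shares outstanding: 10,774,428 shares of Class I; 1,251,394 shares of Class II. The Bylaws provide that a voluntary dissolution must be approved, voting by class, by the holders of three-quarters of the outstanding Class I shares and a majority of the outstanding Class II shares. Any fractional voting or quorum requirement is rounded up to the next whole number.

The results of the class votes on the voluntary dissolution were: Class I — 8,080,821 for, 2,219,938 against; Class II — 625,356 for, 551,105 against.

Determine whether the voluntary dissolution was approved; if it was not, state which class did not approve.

Class I: 3/4 of 10774428 = 8080821; 8,080,821 required, 8,080,821 in favor — approved.
Class II: a majority of 1251394 is 625698; 625,698 required, 625,356 in favor — not approved.

Not approved — the Class II shares did not give the required vote.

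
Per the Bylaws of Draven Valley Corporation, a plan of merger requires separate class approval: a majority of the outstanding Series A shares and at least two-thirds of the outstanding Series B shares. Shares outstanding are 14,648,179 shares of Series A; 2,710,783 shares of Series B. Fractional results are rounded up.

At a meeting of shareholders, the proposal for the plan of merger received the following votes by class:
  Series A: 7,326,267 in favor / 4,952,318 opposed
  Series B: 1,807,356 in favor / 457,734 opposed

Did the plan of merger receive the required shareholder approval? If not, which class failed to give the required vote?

Approved — every class gave the required vote.

Series A: a majority of 14648179 is 7324090; 7,324,090 required, 7,326,267 in favor — approved.
Series B: 2/3 of 2710783 = 1807188.67, rounded up to 1807189; 1,807,189 required, 1,807,356 in favor — approved.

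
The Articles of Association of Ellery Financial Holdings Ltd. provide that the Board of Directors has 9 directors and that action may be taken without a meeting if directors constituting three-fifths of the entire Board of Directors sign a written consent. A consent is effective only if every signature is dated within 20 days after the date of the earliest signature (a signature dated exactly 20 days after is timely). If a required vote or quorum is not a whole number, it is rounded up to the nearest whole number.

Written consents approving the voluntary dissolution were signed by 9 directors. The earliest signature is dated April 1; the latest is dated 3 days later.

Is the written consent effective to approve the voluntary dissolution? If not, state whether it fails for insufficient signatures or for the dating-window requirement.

Effective — both the signature and dating-window requirements are satisfied.

Signatures required: three-fifths of 9 — 3/5 of 9 = 5.40, rounded up to 6, so 6 needed; 9 signed. Sufficient.
Dating window: the latest signature is 3 days after the earliest; the limit is 20 days. Within the window.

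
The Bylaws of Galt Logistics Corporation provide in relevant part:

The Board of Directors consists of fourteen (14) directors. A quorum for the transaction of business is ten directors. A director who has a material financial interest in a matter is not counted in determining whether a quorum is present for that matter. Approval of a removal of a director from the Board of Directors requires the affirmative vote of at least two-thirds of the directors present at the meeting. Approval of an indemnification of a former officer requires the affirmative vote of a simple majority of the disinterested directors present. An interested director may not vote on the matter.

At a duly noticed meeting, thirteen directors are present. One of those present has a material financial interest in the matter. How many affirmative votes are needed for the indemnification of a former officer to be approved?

The indemnification of a former officer requires a majority of the disinterested directors present (13 − 1 = 12).
A majority of 12 is 7.

7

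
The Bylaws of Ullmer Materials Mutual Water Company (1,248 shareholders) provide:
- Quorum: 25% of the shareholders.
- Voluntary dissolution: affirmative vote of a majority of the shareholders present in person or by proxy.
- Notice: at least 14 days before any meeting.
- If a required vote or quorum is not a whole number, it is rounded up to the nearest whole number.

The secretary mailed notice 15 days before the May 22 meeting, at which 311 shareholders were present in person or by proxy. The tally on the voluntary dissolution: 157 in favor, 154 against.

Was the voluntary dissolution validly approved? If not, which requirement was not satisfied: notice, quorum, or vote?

Invalid — quorum requirement not satisfied.

Notice: 15 days given; 14 required. Satisfied.
Quorum: 25% of 1,248 = 312; 311 present. Not satisfied.
Vote: requires a majority of those present (311); a majority of 311 is 156, so 156 needed; 157 in favor. Satisfied.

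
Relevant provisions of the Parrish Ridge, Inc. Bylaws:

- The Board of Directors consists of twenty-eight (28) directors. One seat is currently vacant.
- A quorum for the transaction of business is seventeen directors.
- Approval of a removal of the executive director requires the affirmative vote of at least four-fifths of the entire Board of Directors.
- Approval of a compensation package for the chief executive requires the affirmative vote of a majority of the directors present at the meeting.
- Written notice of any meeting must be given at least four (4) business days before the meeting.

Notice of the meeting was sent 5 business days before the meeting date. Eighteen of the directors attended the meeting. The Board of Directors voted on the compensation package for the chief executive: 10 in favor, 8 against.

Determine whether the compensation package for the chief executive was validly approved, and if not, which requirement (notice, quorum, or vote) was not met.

Valid — all requirements satisfied.

Notice: 5 business days given; 4 required (5 ≥ 4). Satisfied.
Quorum: 18 present; quorum is 17. Satisfied.
Vote: the compensation package for the chief executive requires a majority of the directors present (18). A majority of 18 is 10, so 10 affirmative votes are needed; 10 voted in favor. Satisfied.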